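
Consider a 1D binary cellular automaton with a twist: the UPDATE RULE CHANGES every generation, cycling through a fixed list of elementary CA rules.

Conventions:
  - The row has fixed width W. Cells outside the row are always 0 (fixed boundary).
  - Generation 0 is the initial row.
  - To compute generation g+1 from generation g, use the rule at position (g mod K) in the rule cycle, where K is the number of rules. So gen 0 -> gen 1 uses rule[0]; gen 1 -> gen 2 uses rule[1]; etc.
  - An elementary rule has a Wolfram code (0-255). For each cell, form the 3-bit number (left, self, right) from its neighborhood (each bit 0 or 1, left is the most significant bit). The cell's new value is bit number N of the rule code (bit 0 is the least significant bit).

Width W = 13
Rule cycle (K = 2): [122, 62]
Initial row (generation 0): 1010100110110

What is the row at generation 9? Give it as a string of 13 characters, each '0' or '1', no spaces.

Answer: 1011111111101

Derivation:
Gen 0: 1010100110110
Gen 1 (rule 122): 0101011111111
Gen 2 (rule 62): 1111110000000
Gen 3 (rule 122): 1000011000000
Gen 4 (rule 62): 1100110100000
Gen 5 (rule 122): 1111111010000
Gen 6 (rule 62): 1000000111000
Gen 7 (rule 122): 0100001101100
Gen 8 (rule 62): 1110011011010
Gen 9 (rule 122): 1011111111101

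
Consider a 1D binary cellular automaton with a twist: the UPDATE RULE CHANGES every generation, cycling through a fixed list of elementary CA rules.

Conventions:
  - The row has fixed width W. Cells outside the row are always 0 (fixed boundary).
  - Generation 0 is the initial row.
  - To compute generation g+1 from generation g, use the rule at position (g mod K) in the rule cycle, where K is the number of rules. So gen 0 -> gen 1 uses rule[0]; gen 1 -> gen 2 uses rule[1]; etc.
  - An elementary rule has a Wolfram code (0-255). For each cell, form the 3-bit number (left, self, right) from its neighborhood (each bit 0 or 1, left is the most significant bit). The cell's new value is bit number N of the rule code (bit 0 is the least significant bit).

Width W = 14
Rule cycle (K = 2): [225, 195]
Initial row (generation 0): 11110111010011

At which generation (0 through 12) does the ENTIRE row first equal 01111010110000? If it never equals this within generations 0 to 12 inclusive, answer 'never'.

Gen 0: 11110111010011
Gen 1 (rule 225): 01111011100001
Gen 2 (rule 195): 10111001101110
Gen 3 (rule 225): 01011000110110
Gen 4 (rule 195): 10001011010010
Gen 5 (rule 225): 00100101100000
Gen 6 (rule 195): 11001000101111
Gen 7 (rule 225): 01000010010111
Gen 8 (rule 195): 10011100100011
Gen 9 (rule 225): 00001100001001
Gen 10 (rule 195): 11110101110010
Gen 11 (rule 225): 01111010110000
Gen 12 (rule 195): 10111000010111

Answer: 11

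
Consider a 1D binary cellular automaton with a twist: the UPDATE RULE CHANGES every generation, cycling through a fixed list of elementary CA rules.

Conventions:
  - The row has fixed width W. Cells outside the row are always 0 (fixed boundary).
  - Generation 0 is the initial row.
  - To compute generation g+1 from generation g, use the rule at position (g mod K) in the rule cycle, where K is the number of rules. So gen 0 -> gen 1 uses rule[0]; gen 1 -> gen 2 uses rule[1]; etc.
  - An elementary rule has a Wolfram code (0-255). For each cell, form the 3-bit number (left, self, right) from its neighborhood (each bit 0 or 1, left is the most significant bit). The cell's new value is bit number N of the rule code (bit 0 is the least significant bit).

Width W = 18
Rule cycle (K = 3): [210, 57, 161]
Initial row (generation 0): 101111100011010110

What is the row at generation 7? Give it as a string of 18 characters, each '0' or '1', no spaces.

Answer: 010101000101111000

Derivation:
Gen 0: 101111100011010110
Gen 1 (rule 210): 000111110101000011
Gen 2 (rule 57): 110100001010111010
Gen 3 (rule 161): 001001100101010100
Gen 4 (rule 210): 010110111000000010
Gen 5 (rule 57): 001101100111111001
Gen 6 (rule 161): 100010000011110000
Gen 7 (rule 210): 010101000101111000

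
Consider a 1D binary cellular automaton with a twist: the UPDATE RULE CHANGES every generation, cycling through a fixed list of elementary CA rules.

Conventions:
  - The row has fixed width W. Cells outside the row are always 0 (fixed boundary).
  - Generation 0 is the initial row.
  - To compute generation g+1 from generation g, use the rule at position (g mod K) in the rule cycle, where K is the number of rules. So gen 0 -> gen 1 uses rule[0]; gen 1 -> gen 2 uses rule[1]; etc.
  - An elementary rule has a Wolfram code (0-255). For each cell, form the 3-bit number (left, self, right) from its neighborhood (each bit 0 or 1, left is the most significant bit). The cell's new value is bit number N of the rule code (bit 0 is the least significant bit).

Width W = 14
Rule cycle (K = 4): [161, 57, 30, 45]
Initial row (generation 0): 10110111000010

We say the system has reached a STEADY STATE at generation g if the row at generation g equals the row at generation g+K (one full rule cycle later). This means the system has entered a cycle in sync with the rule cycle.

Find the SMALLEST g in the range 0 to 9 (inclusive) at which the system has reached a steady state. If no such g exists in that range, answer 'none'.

Gen 0: 10110111000010
Gen 1 (rule 161): 01001010011000
Gen 2 (rule 57): 00100101010111
Gen 3 (rule 30): 01111101010100
Gen 4 (rule 45): 01000011111101
Gen 5 (rule 161): 00011001111010
Gen 6 (rule 57): 11010101000101
Gen 7 (rule 30): 10010101101101
Gen 8 (rule 45): 10011111011011
Gen 9 (rule 161): 00001110100100
Gen 10 (rule 57): 11101001010011
Gen 11 (rule 30): 10001111011110
Gen 12 (rule 45): 10101000110000
Gen 13 (rule 161): 01010010000111

Answer: none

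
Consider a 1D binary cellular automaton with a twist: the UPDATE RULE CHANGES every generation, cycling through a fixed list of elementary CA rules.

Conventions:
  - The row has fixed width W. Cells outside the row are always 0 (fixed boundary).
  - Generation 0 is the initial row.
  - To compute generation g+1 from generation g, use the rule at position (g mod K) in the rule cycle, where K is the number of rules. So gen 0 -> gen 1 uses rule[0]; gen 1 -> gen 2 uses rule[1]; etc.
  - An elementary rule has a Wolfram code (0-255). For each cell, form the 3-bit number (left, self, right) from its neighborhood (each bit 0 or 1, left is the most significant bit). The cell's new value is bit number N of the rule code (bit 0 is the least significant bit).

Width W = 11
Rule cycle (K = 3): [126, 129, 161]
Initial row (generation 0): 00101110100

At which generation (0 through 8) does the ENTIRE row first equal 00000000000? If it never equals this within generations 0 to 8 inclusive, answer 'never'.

Gen 0: 00101110100
Gen 1 (rule 126): 01111011110
Gen 2 (rule 129): 00110001100
Gen 3 (rule 161): 10000100001
Gen 4 (rule 126): 11001110011
Gen 5 (rule 129): 00000100000
Gen 6 (rule 161): 11110001111
Gen 7 (rule 126): 10011011001
Gen 8 (rule 129): 00000000000

Answer: 8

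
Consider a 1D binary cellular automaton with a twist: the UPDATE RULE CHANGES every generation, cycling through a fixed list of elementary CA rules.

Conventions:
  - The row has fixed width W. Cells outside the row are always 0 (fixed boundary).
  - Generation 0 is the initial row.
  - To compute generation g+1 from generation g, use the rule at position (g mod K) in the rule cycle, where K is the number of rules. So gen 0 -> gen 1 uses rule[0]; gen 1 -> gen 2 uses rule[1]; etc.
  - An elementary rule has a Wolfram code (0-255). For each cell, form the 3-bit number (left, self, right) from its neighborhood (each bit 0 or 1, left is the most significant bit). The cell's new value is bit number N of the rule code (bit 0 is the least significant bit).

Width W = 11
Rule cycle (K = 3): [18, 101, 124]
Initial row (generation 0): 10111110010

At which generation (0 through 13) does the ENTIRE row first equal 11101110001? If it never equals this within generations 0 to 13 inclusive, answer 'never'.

Gen 0: 10111110010
Gen 1 (rule 18): 00000001101
Gen 2 (rule 101): 11111100111
Gen 3 (rule 124): 10000110101
Gen 4 (rule 18): 01001000000
Gen 5 (rule 101): 01001011111
Gen 6 (rule 124): 01101110001
Gen 7 (rule 18): 10000001010
Gen 8 (rule 101): 10111101110
Gen 9 (rule 124): 11100111011
Gen 10 (rule 18): 00011000000
Gen 11 (rule 101): 11001011111
Gen 12 (rule 124): 11101110001
Gen 13 (rule 18): 00000001010

Answer: 12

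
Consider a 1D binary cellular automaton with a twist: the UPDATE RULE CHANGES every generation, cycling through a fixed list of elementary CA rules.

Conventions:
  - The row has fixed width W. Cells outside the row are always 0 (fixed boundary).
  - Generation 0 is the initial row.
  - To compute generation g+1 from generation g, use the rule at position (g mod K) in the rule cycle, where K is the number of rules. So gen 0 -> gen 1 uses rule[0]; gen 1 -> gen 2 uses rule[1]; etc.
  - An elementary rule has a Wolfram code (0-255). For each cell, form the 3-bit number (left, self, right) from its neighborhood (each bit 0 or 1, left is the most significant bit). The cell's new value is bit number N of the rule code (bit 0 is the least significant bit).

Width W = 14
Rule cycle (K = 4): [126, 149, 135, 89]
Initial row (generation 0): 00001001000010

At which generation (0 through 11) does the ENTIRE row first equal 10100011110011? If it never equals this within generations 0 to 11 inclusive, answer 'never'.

Gen 0: 00001001000010
Gen 1 (rule 126): 00011111100111
Gen 2 (rule 149): 11001111010010
Gen 3 (rule 135): 00010110010110
Gen 4 (rule 89): 11000111000111
Gen 5 (rule 126): 11101101101101
Gen 6 (rule 149): 01000000000001
Gen 7 (rule 135): 11011111111111
Gen 8 (rule 89): 11010000000001
Gen 9 (rule 126): 11111000000011
Gen 10 (rule 149): 01110111111000
Gen 11 (rule 135): 10100011110011

Answer: 11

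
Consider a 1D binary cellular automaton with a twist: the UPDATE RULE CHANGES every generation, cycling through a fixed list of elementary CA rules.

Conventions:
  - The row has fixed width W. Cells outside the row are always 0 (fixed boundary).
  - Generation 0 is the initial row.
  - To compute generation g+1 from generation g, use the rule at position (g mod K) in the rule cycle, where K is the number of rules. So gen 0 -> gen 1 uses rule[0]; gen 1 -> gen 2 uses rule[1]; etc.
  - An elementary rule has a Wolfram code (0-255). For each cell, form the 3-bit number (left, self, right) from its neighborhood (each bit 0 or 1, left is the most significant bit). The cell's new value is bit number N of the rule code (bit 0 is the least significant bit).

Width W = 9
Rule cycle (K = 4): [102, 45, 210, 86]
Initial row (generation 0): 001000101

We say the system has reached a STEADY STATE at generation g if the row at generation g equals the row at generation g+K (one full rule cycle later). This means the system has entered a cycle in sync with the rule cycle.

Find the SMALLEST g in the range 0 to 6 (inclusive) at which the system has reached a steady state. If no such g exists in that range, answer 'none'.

Answer: none

Derivation:
Gen 0: 001000101
Gen 1 (rule 102): 011001111
Gen 2 (rule 45): 010001000
Gen 3 (rule 210): 101010100
Gen 4 (rule 86): 101010110
Gen 5 (rule 102): 111111010
Gen 6 (rule 45): 100000110
Gen 7 (rule 210): 010001011
Gen 8 (rule 86): 111011001
Gen 9 (rule 102): 001101011
Gen 10 (rule 45): 101011110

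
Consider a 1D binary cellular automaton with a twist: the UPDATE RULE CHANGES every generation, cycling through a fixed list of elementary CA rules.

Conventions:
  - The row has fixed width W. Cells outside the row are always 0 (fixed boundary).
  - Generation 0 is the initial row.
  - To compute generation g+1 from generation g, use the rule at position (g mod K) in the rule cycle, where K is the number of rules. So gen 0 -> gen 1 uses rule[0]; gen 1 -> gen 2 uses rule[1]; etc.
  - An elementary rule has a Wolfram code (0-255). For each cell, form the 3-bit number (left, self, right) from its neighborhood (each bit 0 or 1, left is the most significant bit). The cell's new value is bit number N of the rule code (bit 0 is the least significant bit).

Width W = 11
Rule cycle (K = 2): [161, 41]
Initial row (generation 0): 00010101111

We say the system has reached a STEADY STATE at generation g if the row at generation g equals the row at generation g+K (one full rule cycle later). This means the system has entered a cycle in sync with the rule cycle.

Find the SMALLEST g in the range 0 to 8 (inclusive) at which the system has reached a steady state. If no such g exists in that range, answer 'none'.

Gen 0: 00010101111
Gen 1 (rule 161): 11001010110
Gen 2 (rule 41): 10000101100
Gen 3 (rule 161): 00110010001
Gen 4 (rule 41): 10100000100
Gen 5 (rule 161): 01001110001
Gen 6 (rule 41): 00001000100
Gen 7 (rule 161): 11100010001
Gen 8 (rule 41): 10001000100
Gen 9 (rule 161): 00100010001
Gen 10 (rule 41): 10001000100

Answer: 8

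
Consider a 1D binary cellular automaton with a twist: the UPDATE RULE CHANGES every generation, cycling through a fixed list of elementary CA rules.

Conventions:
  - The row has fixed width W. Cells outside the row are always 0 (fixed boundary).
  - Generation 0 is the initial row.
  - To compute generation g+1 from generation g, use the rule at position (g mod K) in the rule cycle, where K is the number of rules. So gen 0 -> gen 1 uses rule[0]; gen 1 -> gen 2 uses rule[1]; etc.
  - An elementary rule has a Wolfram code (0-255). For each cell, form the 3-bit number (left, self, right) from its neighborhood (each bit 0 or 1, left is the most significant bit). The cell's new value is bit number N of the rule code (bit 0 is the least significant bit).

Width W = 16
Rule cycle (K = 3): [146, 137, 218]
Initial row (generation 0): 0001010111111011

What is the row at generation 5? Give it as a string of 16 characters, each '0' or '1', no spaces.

Answer: 0010100101111100

Derivation:
Gen 0: 0001010111111011
Gen 1 (rule 146): 0010000011110000
Gen 2 (rule 137): 1000111011100111
Gen 3 (rule 218): 0101111011111111
Gen 4 (rule 146): 1000110001111110
Gen 5 (rule 137): 0010100101111100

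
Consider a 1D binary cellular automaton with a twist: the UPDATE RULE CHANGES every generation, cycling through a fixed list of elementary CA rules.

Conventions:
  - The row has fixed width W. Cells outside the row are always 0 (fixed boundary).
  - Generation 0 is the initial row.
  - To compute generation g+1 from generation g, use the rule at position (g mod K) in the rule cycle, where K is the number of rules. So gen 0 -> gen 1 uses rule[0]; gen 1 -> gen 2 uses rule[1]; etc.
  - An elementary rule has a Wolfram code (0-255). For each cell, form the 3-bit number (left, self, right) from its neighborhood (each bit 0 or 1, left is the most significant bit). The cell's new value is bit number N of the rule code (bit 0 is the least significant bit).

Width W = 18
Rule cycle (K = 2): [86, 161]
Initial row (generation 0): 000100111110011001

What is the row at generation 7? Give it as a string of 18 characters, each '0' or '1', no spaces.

Gen 0: 000100111110011001
Gen 1 (rule 86): 001111000011101111
Gen 2 (rule 161): 100110011001010110
Gen 3 (rule 86): 111011101111010011
Gen 4 (rule 161): 010101010110100000
Gen 5 (rule 86): 110101010010110000
Gen 6 (rule 161): 001010100001000111
Gen 7 (rule 86): 011010110011101001

Answer: 011010110011101001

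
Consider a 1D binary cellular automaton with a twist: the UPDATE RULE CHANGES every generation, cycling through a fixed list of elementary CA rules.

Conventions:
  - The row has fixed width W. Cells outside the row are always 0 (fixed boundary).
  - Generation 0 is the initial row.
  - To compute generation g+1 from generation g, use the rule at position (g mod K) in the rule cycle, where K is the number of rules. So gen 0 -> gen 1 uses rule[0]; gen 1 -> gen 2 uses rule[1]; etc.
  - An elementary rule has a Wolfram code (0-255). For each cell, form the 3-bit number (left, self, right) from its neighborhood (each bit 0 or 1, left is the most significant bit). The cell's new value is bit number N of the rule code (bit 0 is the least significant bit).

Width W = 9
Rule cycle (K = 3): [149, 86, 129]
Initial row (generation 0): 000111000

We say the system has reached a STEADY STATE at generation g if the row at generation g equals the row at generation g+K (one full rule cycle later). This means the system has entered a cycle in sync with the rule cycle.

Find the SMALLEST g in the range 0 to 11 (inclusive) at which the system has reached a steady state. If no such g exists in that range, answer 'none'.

Gen 0: 000111000
Gen 1 (rule 149): 110010111
Gen 2 (rule 86): 011110001
Gen 3 (rule 129): 001100100
Gen 4 (rule 149): 100010111
Gen 5 (rule 86): 110110001
Gen 6 (rule 129): 000000100
Gen 7 (rule 149): 111110111
Gen 8 (rule 86): 000010001
Gen 9 (rule 129): 111000100
Gen 10 (rule 149): 010110111
Gen 11 (rule 86): 110010001
Gen 12 (rule 129): 000000100
Gen 13 (rule 149): 111110111
Gen 14 (rule 86): 000010001

Answer: none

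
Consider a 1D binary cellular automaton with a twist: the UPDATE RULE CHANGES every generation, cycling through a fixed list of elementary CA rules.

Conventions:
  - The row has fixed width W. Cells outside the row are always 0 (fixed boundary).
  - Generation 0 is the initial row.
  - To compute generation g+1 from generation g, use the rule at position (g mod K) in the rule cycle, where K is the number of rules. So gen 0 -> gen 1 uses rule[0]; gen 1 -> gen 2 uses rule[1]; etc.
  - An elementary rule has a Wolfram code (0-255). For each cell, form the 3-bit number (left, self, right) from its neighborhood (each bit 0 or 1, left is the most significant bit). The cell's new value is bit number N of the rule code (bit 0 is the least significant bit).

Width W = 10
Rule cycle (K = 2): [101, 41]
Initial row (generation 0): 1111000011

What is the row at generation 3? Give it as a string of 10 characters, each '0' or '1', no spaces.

Gen 0: 1111000011
Gen 1 (rule 101): 0001011001
Gen 2 (rule 41): 1100110000
Gen 3 (rule 101): 0100010111

Answer: 0100010111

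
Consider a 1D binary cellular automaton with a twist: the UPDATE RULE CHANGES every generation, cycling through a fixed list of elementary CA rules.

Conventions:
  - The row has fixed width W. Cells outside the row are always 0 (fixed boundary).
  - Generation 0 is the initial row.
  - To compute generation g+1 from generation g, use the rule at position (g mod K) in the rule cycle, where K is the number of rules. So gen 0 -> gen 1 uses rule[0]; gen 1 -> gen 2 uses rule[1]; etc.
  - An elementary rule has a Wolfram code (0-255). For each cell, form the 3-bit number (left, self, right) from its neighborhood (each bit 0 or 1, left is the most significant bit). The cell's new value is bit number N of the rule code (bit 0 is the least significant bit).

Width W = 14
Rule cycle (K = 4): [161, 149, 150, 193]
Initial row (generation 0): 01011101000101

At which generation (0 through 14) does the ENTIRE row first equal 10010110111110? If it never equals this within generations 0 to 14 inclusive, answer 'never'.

Gen 0: 01011101000101
Gen 1 (rule 161): 00101010010010
Gen 2 (rule 149): 10101011011011
Gen 3 (rule 150): 10101000000000
Gen 4 (rule 193): 00000011111111
Gen 5 (rule 161): 11111001111110
Gen 6 (rule 149): 01110100111101
Gen 7 (rule 150): 10100111011001
Gen 8 (rule 193): 00000011001000
Gen 9 (rule 161): 11111000000011
Gen 10 (rule 149): 01110111111000
Gen 11 (rule 150): 10100011110100
Gen 12 (rule 193): 00001001110001
Gen 13 (rule 161): 11100000100100
Gen 14 (rule 149): 01011110110111

Answer: never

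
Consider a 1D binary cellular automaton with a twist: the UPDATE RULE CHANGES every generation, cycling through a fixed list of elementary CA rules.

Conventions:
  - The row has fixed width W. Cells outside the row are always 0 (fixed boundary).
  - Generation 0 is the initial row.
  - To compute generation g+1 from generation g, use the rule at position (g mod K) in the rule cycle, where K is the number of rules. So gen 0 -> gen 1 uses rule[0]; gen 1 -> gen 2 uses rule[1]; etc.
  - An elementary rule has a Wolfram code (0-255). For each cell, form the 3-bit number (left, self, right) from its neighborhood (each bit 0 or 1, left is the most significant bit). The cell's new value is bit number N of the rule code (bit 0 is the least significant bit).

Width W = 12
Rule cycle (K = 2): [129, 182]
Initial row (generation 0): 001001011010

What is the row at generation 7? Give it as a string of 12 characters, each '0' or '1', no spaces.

Answer: 000000010000

Derivation:
Gen 0: 001001011010
Gen 1 (rule 129): 100000000000
Gen 2 (rule 182): 110000000000
Gen 3 (rule 129): 000111111111
Gen 4 (rule 182): 001011111110
Gen 5 (rule 129): 100001111100
Gen 6 (rule 182): 110010111010
Gen 7 (rule 129): 000000010000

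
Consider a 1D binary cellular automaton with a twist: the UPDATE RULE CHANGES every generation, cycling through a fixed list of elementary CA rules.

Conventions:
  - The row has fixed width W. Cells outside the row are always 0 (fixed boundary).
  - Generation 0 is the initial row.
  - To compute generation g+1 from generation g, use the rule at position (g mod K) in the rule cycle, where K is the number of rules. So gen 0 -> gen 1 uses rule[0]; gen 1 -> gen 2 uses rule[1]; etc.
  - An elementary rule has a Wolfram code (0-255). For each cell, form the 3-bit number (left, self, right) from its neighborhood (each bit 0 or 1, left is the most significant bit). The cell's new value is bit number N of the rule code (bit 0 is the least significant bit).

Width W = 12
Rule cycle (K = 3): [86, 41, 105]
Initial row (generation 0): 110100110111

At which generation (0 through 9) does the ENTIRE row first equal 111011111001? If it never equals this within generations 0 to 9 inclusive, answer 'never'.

Answer: never

Derivation:
Gen 0: 110100110111
Gen 1 (rule 86): 010111010001
Gen 2 (rule 41): 001100100100
Gen 3 (rule 105): 101100000001
Gen 4 (rule 86): 100110000011
Gen 5 (rule 41): 000100111010
Gen 6 (rule 105): 110000101100
Gen 7 (rule 86): 011001100110
Gen 8 (rule 41): 010001000100
Gen 9 (rule 105): 000100010001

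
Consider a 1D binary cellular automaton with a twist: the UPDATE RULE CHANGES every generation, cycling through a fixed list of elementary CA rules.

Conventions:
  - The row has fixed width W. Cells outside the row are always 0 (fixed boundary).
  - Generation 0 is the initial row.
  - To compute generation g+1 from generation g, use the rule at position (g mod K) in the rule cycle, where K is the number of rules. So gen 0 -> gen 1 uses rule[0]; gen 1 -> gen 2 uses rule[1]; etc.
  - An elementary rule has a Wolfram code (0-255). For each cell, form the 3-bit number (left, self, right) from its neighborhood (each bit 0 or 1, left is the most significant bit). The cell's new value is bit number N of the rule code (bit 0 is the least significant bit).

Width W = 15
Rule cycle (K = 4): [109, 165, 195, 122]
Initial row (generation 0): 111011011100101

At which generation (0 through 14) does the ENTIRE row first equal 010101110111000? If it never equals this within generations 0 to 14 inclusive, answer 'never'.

Answer: never

Derivation:
Gen 0: 111011011100101
Gen 1 (rule 109): 101111110100111
Gen 2 (rule 165): 110111101100010
Gen 3 (rule 195): 010011100101100
Gen 4 (rule 122): 101110111011110
Gen 5 (rule 109): 111011101110010
Gen 6 (rule 165): 010101010100010
Gen 7 (rule 195): 100000000001100
Gen 8 (rule 122): 010000000011110
Gen 9 (rule 109): 010111111010010
Gen 10 (rule 165): 011011110110010
Gen 11 (rule 195): 101001110010100
Gen 12 (rule 122): 010111011101010
Gen 13 (rule 109): 011101110111110
Gen 14 (rule 165): 001010101011100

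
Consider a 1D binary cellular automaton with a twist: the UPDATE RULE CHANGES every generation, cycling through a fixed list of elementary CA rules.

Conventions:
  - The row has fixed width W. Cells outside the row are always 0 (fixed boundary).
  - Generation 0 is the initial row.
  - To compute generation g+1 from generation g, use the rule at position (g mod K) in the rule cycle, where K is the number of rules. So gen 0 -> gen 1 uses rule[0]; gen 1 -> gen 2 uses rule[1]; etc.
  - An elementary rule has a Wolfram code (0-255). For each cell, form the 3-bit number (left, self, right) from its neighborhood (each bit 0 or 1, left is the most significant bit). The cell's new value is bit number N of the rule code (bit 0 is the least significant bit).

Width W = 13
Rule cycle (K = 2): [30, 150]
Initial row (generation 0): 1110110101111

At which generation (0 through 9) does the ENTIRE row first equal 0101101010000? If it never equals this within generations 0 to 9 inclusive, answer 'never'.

Gen 0: 1110110101111
Gen 1 (rule 30): 1000100101000
Gen 2 (rule 150): 1101111101100
Gen 3 (rule 30): 1001000001010
Gen 4 (rule 150): 1111100011011
Gen 5 (rule 30): 1000010110010
Gen 6 (rule 150): 1100110001111
Gen 7 (rule 30): 1011101011000
Gen 8 (rule 150): 1001001000100
Gen 9 (rule 30): 1111111101110

Answer: never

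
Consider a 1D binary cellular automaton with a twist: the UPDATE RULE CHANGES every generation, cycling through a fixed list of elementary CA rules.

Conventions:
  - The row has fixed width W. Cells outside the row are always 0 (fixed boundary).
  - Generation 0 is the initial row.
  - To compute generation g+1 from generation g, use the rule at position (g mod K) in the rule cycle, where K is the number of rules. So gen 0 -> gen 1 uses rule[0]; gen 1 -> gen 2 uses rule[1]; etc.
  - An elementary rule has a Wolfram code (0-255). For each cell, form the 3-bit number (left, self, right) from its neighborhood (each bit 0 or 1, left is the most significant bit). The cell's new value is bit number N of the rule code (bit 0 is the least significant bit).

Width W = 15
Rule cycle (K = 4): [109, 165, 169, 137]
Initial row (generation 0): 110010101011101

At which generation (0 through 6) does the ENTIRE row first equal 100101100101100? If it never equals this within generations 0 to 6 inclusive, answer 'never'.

Answer: never

Derivation:
Gen 0: 110010101011101
Gen 1 (rule 109): 110011111110111
Gen 2 (rule 165): 000001111101010
Gen 3 (rule 169): 111101111010100
Gen 4 (rule 137): 111001110000001
Gen 5 (rule 109): 101001010111101
Gen 6 (rule 165): 111001111011011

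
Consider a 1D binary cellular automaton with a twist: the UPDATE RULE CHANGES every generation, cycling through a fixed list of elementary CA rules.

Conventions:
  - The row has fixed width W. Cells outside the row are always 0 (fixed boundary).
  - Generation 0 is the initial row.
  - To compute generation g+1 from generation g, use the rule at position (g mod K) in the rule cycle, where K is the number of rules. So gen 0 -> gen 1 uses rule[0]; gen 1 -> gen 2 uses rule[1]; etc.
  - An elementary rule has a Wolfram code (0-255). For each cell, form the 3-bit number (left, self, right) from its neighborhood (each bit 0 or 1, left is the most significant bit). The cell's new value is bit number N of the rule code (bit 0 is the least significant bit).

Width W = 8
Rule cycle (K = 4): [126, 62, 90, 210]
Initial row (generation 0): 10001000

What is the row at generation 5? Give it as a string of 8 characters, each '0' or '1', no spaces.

Gen 0: 10001000
Gen 1 (rule 126): 11011100
Gen 2 (rule 62): 10110010
Gen 3 (rule 90): 00111101
Gen 4 (rule 210): 01011100
Gen 5 (rule 126): 11110110

Answer: 11110110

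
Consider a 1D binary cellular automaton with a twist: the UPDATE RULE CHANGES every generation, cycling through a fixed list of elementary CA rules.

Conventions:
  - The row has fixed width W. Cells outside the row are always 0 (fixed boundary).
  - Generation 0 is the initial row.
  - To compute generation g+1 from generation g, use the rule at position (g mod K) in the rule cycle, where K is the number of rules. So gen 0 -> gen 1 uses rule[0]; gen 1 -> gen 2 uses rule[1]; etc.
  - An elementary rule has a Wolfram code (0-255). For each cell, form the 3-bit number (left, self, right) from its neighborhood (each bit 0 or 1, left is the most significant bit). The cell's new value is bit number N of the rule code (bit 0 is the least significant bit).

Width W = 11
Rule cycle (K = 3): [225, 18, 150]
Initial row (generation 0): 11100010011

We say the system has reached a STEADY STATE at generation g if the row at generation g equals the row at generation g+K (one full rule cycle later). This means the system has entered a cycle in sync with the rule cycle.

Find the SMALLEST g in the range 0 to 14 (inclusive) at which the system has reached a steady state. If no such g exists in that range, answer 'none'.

Gen 0: 11100010011
Gen 1 (rule 225): 01101000001
Gen 2 (rule 18): 10000100010
Gen 3 (rule 150): 11001110111
Gen 4 (rule 225): 01000111011
Gen 5 (rule 18): 10101000000
Gen 6 (rule 150): 10101100000
Gen 7 (rule 225): 01010101111
Gen 8 (rule 18): 10000000000
Gen 9 (rule 150): 11000000000
Gen 10 (rule 225): 01011111111
Gen 11 (rule 18): 10000000000
Gen 12 (rule 150): 11000000000
Gen 13 (rule 225): 01011111111
Gen 14 (rule 18): 10000000000
Gen 15 (rule 150): 11000000000
Gen 16 (rule 225): 01011111111
Gen 17 (rule 18): 10000000000

Answer: 8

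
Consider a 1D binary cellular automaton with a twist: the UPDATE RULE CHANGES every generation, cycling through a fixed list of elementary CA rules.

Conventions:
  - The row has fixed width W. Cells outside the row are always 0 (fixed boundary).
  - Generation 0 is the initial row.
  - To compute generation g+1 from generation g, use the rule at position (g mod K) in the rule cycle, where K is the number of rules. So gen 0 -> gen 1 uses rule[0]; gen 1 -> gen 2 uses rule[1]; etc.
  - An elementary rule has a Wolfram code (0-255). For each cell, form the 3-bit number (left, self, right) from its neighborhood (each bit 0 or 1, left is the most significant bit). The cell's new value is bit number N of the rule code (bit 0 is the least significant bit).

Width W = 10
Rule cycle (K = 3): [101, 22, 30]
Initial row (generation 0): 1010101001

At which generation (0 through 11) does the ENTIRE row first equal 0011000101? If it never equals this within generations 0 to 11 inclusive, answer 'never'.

Answer: 9

Derivation:
Gen 0: 1010101001
Gen 1 (rule 101): 1111111001
Gen 2 (rule 22): 0000000111
Gen 3 (rule 30): 0000001100
Gen 4 (rule 101): 1111100101
Gen 5 (rule 22): 0000011101
Gen 6 (rule 30): 0000110001
Gen 7 (rule 101): 1110010101
Gen 8 (rule 22): 0001110101
Gen 9 (rule 30): 0011000101
Gen 10 (rule 101): 1001010111
Gen 11 (rule 22): 1111010000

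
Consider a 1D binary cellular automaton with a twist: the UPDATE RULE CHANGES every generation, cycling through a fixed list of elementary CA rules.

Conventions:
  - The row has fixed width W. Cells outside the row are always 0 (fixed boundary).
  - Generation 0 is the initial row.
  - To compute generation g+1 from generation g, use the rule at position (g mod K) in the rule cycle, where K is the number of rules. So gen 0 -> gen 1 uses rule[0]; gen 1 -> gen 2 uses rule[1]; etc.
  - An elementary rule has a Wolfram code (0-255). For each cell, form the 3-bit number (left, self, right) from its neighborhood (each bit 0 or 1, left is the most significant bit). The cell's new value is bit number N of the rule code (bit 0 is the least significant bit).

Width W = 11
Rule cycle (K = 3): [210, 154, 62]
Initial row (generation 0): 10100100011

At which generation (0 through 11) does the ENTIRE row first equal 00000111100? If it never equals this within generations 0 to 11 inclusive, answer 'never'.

Answer: never

Derivation:
Gen 0: 10100100011
Gen 1 (rule 210): 00011010101
Gen 2 (rule 154): 00110000000
Gen 3 (rule 62): 01101000000
Gen 4 (rule 210): 10100100000
Gen 5 (rule 154): 00011010000
Gen 6 (rule 62): 00110111000
Gen 7 (rule 210): 01010011100
Gen 8 (rule 154): 10001111010
Gen 9 (rule 62): 11011000111
Gen 10 (rule 210): 01001101011
Gen 11 (rule 154): 10111000010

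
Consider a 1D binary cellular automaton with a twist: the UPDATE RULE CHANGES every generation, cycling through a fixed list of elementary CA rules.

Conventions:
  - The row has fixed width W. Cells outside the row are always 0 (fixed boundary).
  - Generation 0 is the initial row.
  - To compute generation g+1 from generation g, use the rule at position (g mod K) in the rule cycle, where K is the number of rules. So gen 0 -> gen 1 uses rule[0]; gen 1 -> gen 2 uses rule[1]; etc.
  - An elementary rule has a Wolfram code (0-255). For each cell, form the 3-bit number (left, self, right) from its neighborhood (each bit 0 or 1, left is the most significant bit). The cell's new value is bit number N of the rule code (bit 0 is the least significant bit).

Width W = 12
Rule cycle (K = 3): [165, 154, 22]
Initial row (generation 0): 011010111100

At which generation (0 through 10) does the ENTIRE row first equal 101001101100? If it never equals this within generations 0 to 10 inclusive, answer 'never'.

Answer: never

Derivation:
Gen 0: 011010111100
Gen 1 (rule 165): 000111011001
Gen 2 (rule 154): 001110010110
Gen 3 (rule 22): 010001110001
Gen 4 (rule 165): 010100100101
Gen 5 (rule 154): 100011011000
Gen 6 (rule 22): 110100000100
Gen 7 (rule 165): 001101110101
Gen 8 (rule 154): 011001100000
Gen 9 (rule 22): 100110010000
Gen 10 (rule 165): 100000010111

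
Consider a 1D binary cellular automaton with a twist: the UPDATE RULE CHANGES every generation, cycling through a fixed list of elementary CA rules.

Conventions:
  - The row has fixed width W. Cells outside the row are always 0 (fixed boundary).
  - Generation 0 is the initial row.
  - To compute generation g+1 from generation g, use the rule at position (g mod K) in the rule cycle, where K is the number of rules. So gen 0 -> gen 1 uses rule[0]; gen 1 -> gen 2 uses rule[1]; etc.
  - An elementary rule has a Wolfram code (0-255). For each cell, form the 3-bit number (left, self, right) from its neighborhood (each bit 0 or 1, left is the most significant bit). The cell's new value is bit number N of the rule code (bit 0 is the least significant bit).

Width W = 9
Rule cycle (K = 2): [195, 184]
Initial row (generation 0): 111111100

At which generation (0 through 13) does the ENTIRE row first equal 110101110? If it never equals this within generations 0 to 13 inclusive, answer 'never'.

Answer: never

Derivation:
Gen 0: 111111100
Gen 1 (rule 195): 011111101
Gen 2 (rule 184): 011111010
Gen 3 (rule 195): 101111000
Gen 4 (rule 184): 011110100
Gen 5 (rule 195): 101110001
Gen 6 (rule 184): 011101000
Gen 7 (rule 195): 101100011
Gen 8 (rule 184): 011010010
Gen 9 (rule 195): 101000100
Gen 10 (rule 184): 010100010
Gen 11 (rule 195): 100001100
Gen 12 (rule 184): 010001010
Gen 13 (rule 195): 100110000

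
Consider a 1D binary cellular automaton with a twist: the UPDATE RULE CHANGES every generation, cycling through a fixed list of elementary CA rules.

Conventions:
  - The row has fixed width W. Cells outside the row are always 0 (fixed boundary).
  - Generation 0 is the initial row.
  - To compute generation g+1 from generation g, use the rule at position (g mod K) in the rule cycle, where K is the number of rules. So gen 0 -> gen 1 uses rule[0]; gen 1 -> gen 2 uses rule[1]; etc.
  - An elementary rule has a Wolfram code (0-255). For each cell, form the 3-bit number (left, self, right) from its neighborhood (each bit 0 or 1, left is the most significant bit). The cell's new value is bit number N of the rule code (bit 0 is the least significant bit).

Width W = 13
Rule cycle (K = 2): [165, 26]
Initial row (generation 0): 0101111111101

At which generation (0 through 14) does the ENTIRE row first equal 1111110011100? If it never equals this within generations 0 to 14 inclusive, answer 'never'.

Answer: never

Derivation:
Gen 0: 0101111111101
Gen 1 (rule 165): 0110111111011
Gen 2 (rule 26): 1100100000010
Gen 3 (rule 165): 0000101111010
Gen 4 (rule 26): 0001001000001
Gen 5 (rule 165): 1101001011101
Gen 6 (rule 26): 1000110010000
Gen 7 (rule 165): 1010000010111
Gen 8 (rule 26): 0001000100100
Gen 9 (rule 165): 1101010100101
Gen 10 (rule 26): 1000000011000
Gen 11 (rule 165): 1011111000011
Gen 12 (rule 26): 0010000100110
Gen 13 (rule 165): 1010110100000
Gen 14 (rule 26): 0000100010000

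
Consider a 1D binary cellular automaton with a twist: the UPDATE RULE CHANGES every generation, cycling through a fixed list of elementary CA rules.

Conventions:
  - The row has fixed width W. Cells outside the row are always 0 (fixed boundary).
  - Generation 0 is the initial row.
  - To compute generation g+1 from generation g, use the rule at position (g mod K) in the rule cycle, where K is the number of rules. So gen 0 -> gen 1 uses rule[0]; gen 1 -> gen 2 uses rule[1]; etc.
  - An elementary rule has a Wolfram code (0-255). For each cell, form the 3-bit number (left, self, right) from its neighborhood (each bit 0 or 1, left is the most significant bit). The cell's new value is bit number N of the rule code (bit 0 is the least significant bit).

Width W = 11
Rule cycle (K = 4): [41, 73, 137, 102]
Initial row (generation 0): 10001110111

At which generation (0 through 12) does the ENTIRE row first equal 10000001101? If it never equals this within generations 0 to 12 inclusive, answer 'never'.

Gen 0: 10001110111
Gen 1 (rule 41): 00101001100
Gen 2 (rule 73): 10000001101
Gen 3 (rule 137): 00111101000
Gen 4 (rule 102): 01000111000
Gen 5 (rule 41): 00010100011
Gen 6 (rule 73): 11000001011
Gen 7 (rule 137): 10011100010
Gen 8 (rule 102): 10100100110
Gen 9 (rule 41): 01000000100
Gen 10 (rule 73): 00011110001
Gen 11 (rule 137): 11011100100
Gen 12 (rule 102): 01100101100

Answer: 2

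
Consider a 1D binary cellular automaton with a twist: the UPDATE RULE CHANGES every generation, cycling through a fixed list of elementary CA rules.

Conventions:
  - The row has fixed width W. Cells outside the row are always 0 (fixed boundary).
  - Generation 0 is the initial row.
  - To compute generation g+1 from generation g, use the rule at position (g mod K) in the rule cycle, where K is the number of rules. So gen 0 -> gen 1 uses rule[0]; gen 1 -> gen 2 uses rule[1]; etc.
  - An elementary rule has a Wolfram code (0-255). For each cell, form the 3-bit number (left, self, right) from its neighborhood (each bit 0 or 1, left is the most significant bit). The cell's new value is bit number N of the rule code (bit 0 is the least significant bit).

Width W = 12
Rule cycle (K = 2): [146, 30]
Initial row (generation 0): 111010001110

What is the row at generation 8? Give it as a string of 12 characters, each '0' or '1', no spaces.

Gen 0: 111010001110
Gen 1 (rule 146): 010001010101
Gen 2 (rule 30): 111011010101
Gen 3 (rule 146): 010000000000
Gen 4 (rule 30): 111000000000
Gen 5 (rule 146): 010100000000
Gen 6 (rule 30): 110110000000
Gen 7 (rule 146): 000001000000
Gen 8 (rule 30): 000011100000

Answer: 000011100000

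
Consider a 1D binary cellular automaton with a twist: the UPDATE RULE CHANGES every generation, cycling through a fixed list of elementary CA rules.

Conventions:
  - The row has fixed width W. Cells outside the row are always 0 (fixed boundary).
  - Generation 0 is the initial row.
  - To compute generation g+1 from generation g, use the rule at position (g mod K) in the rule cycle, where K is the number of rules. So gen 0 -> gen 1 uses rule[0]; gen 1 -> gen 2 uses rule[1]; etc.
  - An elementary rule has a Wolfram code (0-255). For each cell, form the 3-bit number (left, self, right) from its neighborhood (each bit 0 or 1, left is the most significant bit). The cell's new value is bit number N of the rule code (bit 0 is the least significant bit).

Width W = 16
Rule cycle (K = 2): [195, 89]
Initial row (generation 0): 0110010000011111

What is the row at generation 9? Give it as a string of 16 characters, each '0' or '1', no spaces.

Gen 0: 0110010000011111
Gen 1 (rule 195): 1010100111101111
Gen 2 (rule 89): 0000010100101001
Gen 3 (rule 195): 1111100001000010
Gen 4 (rule 89): 1000111100111001
Gen 5 (rule 195): 0011011101011010
Gen 6 (rule 89): 1011010100011001
Gen 7 (rule 195): 0001000001101010
Gen 8 (rule 89): 1100111101100001
Gen 9 (rule 195): 0101011100101110

Answer: 0101011100101110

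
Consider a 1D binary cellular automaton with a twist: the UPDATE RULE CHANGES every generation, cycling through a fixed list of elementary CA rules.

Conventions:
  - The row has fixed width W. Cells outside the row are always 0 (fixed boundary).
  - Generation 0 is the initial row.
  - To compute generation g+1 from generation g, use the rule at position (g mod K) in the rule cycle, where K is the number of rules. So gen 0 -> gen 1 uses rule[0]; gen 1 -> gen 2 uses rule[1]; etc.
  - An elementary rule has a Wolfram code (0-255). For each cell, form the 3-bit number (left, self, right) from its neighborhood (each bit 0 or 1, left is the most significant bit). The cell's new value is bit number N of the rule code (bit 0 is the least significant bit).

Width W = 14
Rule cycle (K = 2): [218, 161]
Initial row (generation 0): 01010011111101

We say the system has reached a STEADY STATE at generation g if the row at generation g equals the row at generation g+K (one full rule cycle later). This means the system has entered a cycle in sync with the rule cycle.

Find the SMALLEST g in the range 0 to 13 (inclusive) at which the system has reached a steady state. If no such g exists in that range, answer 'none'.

Gen 0: 01010011111101
Gen 1 (rule 218): 10001111111100
Gen 2 (rule 161): 00100111111001
Gen 3 (rule 218): 01011111111110
Gen 4 (rule 161): 00101111111100
Gen 5 (rule 218): 01001111111110
Gen 6 (rule 161): 00000111111100
Gen 7 (rule 218): 00001111111110
Gen 8 (rule 161): 11100111111100
Gen 9 (rule 218): 11111111111110
Gen 10 (rule 161): 01111111111100
Gen 11 (rule 218): 11111111111110
Gen 12 (rule 161): 01111111111100
Gen 13 (rule 218): 11111111111110
Gen 14 (rule 161): 01111111111100
Gen 15 (rule 218): 11111111111110

Answer: 9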